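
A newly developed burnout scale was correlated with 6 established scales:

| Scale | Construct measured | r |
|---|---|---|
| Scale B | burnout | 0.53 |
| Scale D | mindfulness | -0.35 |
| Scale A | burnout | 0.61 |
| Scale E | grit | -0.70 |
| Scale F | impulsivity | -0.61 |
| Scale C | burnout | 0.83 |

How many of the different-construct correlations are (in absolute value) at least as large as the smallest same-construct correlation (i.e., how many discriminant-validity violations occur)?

Convergent (same construct = burnout): Scale B, Scale A, Scale C.
Smallest convergent = 0.53. Discriminant |r|: 0.35, 0.70, 0.61; count ≥ 0.53 → 2.

2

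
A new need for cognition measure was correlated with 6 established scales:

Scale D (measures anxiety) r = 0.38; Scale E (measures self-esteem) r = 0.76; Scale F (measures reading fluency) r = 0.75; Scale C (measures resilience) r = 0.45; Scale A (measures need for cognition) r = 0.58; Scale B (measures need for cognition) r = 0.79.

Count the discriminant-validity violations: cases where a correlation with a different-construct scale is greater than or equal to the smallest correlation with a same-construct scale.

Convergent (same construct = need for cognition): Scale A, Scale B.
Smallest convergent = 0.58. Discriminant values: 0.38, 0.76, 0.75, 0.45; count ≥ 0.58 → 2.

2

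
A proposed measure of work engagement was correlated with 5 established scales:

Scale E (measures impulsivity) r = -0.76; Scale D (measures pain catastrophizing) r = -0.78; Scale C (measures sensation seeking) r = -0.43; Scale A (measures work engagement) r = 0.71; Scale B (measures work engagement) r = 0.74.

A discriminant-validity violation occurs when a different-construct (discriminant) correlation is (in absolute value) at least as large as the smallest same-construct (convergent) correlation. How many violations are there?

2

Convergent (same construct = work engagement): Scale A, Scale B.
Smallest convergent = 0.71. Discriminant |r|: 0.76, 0.78, 0.43; count ≥ 0.71 → 2.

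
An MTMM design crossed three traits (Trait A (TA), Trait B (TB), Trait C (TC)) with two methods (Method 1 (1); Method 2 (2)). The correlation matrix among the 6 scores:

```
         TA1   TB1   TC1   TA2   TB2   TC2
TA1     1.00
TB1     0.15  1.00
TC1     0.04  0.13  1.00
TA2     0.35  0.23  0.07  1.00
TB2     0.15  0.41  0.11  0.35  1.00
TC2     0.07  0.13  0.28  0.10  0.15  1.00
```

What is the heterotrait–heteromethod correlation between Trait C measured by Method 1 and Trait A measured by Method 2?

Different traits and methods: r(TC1, TA2) = 0.07.

0.07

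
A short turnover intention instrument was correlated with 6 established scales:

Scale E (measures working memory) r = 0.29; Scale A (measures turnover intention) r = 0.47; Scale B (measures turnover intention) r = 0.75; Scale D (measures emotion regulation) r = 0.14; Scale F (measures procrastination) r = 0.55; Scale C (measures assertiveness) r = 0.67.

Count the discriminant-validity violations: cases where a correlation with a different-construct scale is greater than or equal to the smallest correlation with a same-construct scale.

Convergent (same construct = turnover intention): Scale A, Scale B.
Smallest convergent = 0.47. Discriminant values: 0.29, 0.14, 0.55, 0.67; count ≥ 0.47 → 2.

2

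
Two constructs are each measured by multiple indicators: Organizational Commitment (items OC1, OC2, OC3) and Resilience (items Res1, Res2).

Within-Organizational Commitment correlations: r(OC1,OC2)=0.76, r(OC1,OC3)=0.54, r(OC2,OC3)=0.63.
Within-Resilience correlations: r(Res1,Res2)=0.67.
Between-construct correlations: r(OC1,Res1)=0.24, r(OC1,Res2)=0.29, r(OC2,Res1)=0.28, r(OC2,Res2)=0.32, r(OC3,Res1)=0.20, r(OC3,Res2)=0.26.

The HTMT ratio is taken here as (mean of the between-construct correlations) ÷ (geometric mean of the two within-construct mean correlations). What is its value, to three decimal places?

0.404

Between-construct mean = 1.59/6 = 0.2650.
Mean within-OC = 1.93/3 = 0.6433; mean within-Res = 0.67/1 = 0.6700.
Geometric mean = √(0.6433 × 0.6700) = 0.6565.
HTMT = 0.2650 / 0.6565 = 0.404.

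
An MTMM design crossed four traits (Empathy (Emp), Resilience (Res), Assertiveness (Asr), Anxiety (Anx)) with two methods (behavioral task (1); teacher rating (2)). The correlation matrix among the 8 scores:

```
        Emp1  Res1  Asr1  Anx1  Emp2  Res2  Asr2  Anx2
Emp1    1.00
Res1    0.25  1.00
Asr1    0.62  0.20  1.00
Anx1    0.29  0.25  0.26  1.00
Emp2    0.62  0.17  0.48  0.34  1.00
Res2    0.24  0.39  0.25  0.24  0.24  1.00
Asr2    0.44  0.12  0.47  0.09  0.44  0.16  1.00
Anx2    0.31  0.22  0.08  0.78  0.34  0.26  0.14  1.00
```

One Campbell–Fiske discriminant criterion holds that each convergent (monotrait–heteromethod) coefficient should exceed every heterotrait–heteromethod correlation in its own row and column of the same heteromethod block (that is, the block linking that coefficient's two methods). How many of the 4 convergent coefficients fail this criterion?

1

Convergent coefficients and their comparison sets:
Emp (methods 1·2): 0.62 vs {0.24, 0.17, 0.44, 0.48, 0.31, 0.34} → pass.
Res (methods 1·2): 0.39 vs {0.17, 0.24, 0.12, 0.25, 0.22, 0.24} → pass.
Asr (methods 1·2): 0.47 vs {0.48, 0.44, 0.25, 0.12, 0.08, 0.09} → fail.
Anx (methods 1·2): 0.78 vs {0.34, 0.31, 0.24, 0.22, 0.09, 0.08} → pass.
1 of 4 fail.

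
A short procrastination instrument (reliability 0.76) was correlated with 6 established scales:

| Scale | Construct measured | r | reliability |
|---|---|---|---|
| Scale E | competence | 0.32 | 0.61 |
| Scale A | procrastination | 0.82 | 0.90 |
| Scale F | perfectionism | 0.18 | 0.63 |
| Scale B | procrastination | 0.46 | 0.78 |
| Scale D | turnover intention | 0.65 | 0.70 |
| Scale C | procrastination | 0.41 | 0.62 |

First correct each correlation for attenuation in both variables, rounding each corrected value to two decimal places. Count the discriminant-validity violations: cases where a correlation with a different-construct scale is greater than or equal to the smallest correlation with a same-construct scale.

1

Disattenuated r (r / √(r_scale · r_new)):
  Scale E (disc): 0.32 / √(0.61·0.76) = 0.47
  Scale A (conv): 0.82 / √(0.90·0.76) = 0.99
  Scale F (disc): 0.18 / √(0.63·0.76) = 0.26
  Scale B (conv): 0.46 / √(0.78·0.76) = 0.60
  Scale D (disc): 0.65 / √(0.70·0.76) = 0.89
  Scale C (conv): 0.41 / √(0.62·0.76) = 0.60
Smallest convergent = 0.60. Discriminant values: 0.47, 0.26, 0.89; count ≥ 0.60 → 1.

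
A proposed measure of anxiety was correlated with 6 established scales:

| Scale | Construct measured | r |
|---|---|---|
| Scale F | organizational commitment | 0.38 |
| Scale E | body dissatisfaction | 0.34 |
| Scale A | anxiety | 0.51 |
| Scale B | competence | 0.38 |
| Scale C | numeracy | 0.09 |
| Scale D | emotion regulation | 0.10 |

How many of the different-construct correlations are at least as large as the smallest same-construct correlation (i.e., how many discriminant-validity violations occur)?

0

Convergent (same construct = anxiety): Scale A.
Smallest convergent = 0.51. Discriminant values: 0.38, 0.34, 0.38, 0.09, 0.10; count ≥ 0.51 → 0.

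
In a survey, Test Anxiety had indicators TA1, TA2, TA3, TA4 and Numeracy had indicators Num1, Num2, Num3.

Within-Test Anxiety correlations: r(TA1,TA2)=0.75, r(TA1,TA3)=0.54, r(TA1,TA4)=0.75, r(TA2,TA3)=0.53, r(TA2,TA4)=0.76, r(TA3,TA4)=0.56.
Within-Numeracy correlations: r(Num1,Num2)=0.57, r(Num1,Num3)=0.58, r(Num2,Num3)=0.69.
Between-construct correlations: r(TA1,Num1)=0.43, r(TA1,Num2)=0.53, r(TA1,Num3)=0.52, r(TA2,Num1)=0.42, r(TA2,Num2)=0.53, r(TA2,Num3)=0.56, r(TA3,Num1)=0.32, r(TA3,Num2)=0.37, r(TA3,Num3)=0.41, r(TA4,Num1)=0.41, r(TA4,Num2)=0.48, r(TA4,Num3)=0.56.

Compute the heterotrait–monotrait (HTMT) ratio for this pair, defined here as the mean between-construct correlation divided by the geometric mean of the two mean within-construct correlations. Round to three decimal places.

Mean between = 5.54/12 = 0.4617.
Mean within-TA = 3.89/6 = 0.6483; mean within-Num = 1.84/3 = 0.6133.
Geometric mean = √(0.6483 × 0.6133) = 0.6306.
HTMT = 0.4617 / 0.6306 = 0.732.

0.732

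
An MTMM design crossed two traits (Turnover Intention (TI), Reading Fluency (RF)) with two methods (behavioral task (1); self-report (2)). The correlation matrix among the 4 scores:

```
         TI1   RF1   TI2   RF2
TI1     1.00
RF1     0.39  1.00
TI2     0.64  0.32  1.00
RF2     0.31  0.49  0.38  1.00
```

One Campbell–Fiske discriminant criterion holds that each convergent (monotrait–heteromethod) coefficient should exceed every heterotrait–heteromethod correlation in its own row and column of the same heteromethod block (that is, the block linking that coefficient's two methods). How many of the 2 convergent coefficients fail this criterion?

Convergent coefficients and their comparison sets:
TI (methods 1·2): 0.64 vs {0.31, 0.32} → pass.
RF (methods 1·2): 0.49 vs {0.32, 0.31} → pass.
0 of 2 fail.

0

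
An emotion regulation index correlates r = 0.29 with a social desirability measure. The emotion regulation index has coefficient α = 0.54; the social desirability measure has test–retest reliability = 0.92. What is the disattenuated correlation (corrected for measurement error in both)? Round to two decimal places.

r_true = r_obs / √(r_xx · r_yy) = 0.29 / √(0.54 × 0.92) = 0.29 / √0.4968 = 0.29 / 0.7048 ≈ 0.41.

0.41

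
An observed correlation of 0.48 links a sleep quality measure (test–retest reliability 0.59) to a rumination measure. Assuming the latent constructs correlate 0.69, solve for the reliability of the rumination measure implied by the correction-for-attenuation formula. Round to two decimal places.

0.82

r_true = r_obs / √(r_xx · r_yy) ⇒ 0.69 = 0.48 / √(0.59 · r_yy).
√(0.59 · r_yy) = 0.48 / 0.69 = 0.6957; 0.59 · r_yy = 0.4840; r_yy = 0.4840 / 0.59 ≈ 0.82.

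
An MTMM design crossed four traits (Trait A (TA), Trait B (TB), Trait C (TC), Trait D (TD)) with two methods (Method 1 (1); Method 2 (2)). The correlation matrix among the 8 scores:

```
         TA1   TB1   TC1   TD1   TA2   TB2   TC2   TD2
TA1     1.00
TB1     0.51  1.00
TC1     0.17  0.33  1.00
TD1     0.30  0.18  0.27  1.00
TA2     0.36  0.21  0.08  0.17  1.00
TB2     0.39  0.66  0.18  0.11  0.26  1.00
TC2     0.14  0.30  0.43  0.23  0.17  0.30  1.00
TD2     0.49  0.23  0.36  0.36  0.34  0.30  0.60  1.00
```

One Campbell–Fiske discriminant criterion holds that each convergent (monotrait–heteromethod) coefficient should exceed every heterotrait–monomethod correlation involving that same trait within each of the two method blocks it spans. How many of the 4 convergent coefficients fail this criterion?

3

Convergent coefficients and their comparison sets:
TA (methods 1·2): 0.36 vs {0.51, 0.26, 0.17, 0.17, 0.30, 0.34} → fail.
TB (methods 1·2): 0.66 vs {0.51, 0.26, 0.33, 0.30, 0.18, 0.30} → pass.
TC (methods 1·2): 0.43 vs {0.17, 0.17, 0.33, 0.30, 0.27, 0.60} → fail.
TD (methods 1·2): 0.36 vs {0.30, 0.34, 0.18, 0.30, 0.27, 0.60} → fail.
3 of 4 fail.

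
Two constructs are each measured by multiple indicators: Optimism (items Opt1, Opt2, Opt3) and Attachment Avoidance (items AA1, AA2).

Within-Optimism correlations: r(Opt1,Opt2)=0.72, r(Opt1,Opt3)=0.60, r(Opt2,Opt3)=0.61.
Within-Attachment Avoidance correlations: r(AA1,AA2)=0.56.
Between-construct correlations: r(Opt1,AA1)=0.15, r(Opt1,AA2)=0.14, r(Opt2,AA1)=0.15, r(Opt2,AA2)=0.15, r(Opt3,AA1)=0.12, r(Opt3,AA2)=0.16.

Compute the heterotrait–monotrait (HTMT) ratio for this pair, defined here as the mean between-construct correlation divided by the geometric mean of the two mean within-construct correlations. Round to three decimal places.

0.242

Mean between = 0.87/6 = 0.1450.
Mean within-Opt = 1.93/3 = 0.6433; mean within-AA = 0.56/1 = 0.5600.
Geometric mean = √(0.6433 × 0.5600) = 0.6002.
HTMT = 0.1450 / 0.6002 = 0.242.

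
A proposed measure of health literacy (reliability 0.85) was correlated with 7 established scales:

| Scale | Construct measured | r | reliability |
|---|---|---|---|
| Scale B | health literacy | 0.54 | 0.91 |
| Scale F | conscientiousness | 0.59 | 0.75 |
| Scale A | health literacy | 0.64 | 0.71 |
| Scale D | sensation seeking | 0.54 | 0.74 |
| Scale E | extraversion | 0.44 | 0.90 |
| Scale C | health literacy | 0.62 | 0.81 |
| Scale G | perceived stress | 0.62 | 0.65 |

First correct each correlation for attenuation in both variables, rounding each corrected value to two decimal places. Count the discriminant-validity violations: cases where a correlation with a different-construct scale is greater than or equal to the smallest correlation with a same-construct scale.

3

Disattenuated r (r / √(r_scale · r_new)):
  Scale B (conv): 0.54 / √(0.91·0.85) = 0.61
  Scale F (disc): 0.59 / √(0.75·0.85) = 0.74
  Scale A (conv): 0.64 / √(0.71·0.85) = 0.82
  Scale D (disc): 0.54 / √(0.74·0.85) = 0.68
  Scale E (disc): 0.44 / √(0.90·0.85) = 0.50
  Scale C (conv): 0.62 / √(0.81·0.85) = 0.75
  Scale G (disc): 0.62 / √(0.65·0.85) = 0.83
Smallest convergent = 0.61. Discriminant values: 0.74, 0.68, 0.50, 0.83; count ≥ 0.61 → 3.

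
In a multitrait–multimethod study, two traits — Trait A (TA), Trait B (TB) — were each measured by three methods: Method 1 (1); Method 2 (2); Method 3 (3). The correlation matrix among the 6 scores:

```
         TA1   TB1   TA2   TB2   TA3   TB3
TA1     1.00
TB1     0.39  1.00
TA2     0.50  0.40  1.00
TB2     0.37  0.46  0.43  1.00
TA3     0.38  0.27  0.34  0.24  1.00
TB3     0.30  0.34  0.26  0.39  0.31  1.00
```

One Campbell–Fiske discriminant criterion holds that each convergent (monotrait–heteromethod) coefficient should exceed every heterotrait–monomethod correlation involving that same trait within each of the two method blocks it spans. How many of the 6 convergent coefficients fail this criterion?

Convergent coefficients and their comparison sets:
TA (methods 1·2): 0.50 vs {0.39, 0.43} → pass.
TA (methods 1·3): 0.38 vs {0.39, 0.31} → fail.
TA (methods 2·3): 0.34 vs {0.43, 0.31} → fail.
TB (methods 1·2): 0.46 vs {0.39, 0.43} → pass.
TB (methods 1·3): 0.34 vs {0.39, 0.31} → fail.
TB (methods 2·3): 0.39 vs {0.43, 0.31} → fail.
4 of 6 fail.

4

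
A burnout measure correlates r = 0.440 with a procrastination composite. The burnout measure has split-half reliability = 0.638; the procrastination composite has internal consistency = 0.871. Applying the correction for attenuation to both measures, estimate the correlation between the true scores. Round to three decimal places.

0.590

r_true = r_obs / √(r_xx · r_yy) = 0.440 / √(0.638 × 0.871) = 0.440 / √0.555698 = 0.440 / 0.7455 ≈ 0.590.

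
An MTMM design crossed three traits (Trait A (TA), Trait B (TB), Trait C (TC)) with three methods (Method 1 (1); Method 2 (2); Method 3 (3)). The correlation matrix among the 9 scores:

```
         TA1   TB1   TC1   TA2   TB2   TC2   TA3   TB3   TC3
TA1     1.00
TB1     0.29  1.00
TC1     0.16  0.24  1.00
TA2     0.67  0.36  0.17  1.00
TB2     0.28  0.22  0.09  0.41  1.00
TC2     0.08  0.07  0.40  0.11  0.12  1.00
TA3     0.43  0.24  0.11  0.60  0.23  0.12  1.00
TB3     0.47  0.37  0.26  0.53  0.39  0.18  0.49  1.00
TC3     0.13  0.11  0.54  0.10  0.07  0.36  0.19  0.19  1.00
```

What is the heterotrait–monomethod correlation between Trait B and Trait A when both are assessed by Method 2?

0.41

Different traits, same method: r(TB2, TA2) = 0.41.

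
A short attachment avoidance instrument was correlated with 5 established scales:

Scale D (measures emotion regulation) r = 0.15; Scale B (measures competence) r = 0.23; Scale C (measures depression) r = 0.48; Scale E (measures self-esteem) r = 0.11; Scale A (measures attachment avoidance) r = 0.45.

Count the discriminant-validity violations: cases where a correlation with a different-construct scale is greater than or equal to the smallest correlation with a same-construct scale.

1

Convergent (same construct = attachment avoidance): Scale A.
Smallest convergent = 0.45. Discriminant values: 0.15, 0.23, 0.48, 0.11; count ≥ 0.45 → 1.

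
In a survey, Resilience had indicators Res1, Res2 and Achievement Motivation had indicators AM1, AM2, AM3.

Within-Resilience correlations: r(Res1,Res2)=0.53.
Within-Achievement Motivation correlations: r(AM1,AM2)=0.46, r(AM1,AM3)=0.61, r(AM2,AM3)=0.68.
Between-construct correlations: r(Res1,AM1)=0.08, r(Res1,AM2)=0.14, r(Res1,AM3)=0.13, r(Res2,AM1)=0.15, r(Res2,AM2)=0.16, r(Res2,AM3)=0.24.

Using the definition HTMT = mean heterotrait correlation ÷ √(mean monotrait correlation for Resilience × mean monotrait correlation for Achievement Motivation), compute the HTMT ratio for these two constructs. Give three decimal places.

0.270

Mean between = 0.90/6 = 0.1500.
Mean within-Res = 0.53/1 = 0.5300; mean within-AM = 1.75/3 = 0.5833.
Geometric mean = √(0.5300 × 0.5833) = 0.5560.
HTMT = 0.1500 / 0.5560 = 0.270.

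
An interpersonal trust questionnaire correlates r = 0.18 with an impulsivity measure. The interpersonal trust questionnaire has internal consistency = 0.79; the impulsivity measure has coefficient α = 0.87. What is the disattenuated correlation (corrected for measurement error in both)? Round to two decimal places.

r_true = r_obs / √(r_xx · r_yy) = 0.18 / √(0.79 × 0.87) = 0.18 / √0.6873 = 0.18 / 0.8290 ≈ 0.22.

0.22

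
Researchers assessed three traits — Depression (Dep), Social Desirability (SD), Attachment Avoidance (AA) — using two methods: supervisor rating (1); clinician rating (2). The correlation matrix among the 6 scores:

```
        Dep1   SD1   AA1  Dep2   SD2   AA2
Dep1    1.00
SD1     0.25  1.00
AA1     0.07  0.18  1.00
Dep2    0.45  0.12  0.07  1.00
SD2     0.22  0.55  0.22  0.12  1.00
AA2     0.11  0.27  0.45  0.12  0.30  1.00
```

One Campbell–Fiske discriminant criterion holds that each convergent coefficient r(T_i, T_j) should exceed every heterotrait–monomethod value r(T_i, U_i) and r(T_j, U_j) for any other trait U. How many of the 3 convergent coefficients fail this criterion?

Checking each validity diagonal entry against its comparison values:
Dep (methods 1·2): 0.45 vs {0.25, 0.12, 0.07, 0.12} → pass.
SD (methods 1·2): 0.55 vs {0.25, 0.12, 0.18, 0.30} → pass.
AA (methods 1·2): 0.45 vs {0.07, 0.12, 0.18, 0.30} → pass.
0 of 3 fail.

0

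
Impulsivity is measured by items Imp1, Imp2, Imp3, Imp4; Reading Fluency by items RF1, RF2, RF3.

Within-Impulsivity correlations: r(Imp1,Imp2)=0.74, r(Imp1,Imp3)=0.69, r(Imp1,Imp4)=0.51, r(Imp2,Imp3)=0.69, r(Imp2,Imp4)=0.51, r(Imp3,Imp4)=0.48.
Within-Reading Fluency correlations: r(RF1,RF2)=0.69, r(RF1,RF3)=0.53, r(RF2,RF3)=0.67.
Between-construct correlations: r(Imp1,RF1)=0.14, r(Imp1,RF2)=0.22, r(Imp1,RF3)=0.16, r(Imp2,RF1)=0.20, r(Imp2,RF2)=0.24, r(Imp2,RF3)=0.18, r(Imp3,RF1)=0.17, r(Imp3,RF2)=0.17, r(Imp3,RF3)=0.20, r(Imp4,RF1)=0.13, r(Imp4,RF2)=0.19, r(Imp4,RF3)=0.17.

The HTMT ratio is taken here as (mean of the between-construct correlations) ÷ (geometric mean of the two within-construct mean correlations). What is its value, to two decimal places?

0.29

Mean between = 2.17/12 = 0.1808.
Mean within-Imp = 3.62/6 = 0.6033; mean within-RF = 1.89/3 = 0.6300.
Geometric mean = √(0.6033 × 0.6300) = 0.6165.
HTMT = 0.1808 / 0.6165 = 0.29.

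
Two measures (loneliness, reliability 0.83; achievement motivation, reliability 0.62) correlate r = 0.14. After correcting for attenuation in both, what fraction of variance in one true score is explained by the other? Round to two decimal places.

Disattenuated r = 0.14 / √(0.83 × 0.62) = 0.14 / 0.7174 = 0.1951.
Shared true-score variance = 0.1951² = 0.0381 ≈ 0.04.

0.04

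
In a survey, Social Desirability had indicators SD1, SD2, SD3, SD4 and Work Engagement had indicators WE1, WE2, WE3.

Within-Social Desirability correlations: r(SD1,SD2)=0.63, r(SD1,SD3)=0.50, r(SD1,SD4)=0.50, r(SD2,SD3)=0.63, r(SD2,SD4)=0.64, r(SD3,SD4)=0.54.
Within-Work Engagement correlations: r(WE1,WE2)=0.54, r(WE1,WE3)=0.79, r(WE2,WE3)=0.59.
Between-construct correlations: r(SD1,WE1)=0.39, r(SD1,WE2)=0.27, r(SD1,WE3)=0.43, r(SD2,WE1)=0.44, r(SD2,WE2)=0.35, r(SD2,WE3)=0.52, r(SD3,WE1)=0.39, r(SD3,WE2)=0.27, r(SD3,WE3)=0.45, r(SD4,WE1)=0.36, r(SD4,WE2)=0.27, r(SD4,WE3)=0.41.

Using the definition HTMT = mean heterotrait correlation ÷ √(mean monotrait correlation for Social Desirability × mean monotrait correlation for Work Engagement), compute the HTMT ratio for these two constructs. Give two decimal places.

Mean heterotrait r = 4.55/12 = 0.3792.
Mean within-SD = 3.44/6 = 0.5733; mean within-WE = 1.92/3 = 0.6400.
Geometric mean = √(0.5733 × 0.6400) = 0.6057.
HTMT = 0.3792 / 0.6057 = 0.63.

0.63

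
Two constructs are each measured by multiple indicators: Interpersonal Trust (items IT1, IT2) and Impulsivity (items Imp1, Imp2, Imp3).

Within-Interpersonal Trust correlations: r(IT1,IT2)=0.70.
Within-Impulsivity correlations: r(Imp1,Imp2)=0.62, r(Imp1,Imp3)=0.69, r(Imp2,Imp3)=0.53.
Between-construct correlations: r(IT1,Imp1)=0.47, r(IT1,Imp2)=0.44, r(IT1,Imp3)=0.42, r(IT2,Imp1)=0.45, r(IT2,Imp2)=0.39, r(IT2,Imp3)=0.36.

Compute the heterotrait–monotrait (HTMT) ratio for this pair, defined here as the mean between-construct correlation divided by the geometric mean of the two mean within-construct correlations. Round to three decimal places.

0.644

Mean between = 2.53/6 = 0.4217.
Mean within-IT = 0.70/1 = 0.7000; mean within-Imp = 1.84/3 = 0.6133.
Geometric mean = √(0.7000 × 0.6133) = 0.6552.
HTMT = 0.4217 / 0.6552 = 0.644.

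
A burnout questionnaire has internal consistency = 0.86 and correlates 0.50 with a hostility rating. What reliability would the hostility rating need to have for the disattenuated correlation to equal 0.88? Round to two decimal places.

0.38

r_true = r_obs / √(r_xx · r_yy) ⇒ 0.88 = 0.50 / √(0.86 · r_yy).
√(0.86 · r_yy) = 0.50 / 0.88 = 0.5682; 0.86 · r_yy = 0.3229; r_yy = 0.3229 / 0.86 ≈ 0.38.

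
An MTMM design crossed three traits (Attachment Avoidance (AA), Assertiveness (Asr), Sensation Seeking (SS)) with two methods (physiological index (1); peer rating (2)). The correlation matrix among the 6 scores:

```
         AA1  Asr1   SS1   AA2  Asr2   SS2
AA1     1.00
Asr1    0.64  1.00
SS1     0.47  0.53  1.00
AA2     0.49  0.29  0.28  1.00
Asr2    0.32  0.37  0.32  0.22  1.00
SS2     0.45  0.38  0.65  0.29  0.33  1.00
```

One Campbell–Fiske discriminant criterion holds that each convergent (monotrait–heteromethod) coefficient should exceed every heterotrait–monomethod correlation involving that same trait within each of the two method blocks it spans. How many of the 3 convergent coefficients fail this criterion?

2

Checking each validity diagonal entry against its comparison values:
AA (methods 1·2): 0.49 vs {0.64, 0.22, 0.47, 0.29} → fail.
Asr (methods 1·2): 0.37 vs {0.64, 0.22, 0.53, 0.33} → fail.
SS (methods 1·2): 0.65 vs {0.47, 0.29, 0.53, 0.33} → pass.
2 of 3 fail.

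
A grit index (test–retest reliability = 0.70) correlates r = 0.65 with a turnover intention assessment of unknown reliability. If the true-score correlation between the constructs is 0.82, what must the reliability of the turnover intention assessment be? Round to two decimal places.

0.90

r_true = r_obs / √(r_xx · r_yy) ⇒ 0.82 = 0.65 / √(0.70 · r_yy).
√(0.70 · r_yy) = 0.65 / 0.82 = 0.7927; 0.70 · r_yy = 0.6284; r_yy = 0.6284 / 0.70 ≈ 0.90.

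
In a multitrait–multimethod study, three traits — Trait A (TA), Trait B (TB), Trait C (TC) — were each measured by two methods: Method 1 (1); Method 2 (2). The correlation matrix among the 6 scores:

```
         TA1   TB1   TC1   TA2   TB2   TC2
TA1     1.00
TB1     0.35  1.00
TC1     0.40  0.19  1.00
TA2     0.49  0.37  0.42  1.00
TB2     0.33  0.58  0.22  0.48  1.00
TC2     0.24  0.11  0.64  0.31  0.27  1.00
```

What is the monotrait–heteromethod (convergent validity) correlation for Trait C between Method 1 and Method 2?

0.64

Same trait (TC), different methods: r(TC1, TC2) = 0.64.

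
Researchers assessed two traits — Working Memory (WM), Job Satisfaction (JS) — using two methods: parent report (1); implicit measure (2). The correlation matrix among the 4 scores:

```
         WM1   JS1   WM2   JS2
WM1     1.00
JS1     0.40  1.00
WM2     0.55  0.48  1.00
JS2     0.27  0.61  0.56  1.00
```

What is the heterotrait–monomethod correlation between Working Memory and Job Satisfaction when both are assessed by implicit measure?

0.56

Different traits, same method: r(WM2, JS2) = 0.56.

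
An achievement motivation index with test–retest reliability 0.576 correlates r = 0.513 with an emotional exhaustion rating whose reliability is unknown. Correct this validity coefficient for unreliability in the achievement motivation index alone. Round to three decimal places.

Single correction: r_c = r_obs / √r_xx = 0.513 / √0.576 = 0.513 / 0.7589 ≈ 0.676.

0.676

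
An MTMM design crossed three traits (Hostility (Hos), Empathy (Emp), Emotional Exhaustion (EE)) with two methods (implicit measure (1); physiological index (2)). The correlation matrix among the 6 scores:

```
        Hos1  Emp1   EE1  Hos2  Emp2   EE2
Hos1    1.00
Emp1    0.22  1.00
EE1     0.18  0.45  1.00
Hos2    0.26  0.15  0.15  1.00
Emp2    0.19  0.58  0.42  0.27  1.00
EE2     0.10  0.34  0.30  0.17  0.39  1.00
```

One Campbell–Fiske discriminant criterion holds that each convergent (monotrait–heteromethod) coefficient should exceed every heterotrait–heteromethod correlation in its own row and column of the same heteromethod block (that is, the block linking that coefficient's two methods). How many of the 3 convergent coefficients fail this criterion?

Each convergent coefficient versus the relevant comparison correlations:
Hos (methods 1·2): 0.26 vs {0.19, 0.15, 0.10, 0.15} → pass.
Emp (methods 1·2): 0.58 vs {0.15, 0.19, 0.34, 0.42} → pass.
EE (methods 1·2): 0.30 vs {0.15, 0.10, 0.42, 0.34} → fail.
1 of 3 fail.

1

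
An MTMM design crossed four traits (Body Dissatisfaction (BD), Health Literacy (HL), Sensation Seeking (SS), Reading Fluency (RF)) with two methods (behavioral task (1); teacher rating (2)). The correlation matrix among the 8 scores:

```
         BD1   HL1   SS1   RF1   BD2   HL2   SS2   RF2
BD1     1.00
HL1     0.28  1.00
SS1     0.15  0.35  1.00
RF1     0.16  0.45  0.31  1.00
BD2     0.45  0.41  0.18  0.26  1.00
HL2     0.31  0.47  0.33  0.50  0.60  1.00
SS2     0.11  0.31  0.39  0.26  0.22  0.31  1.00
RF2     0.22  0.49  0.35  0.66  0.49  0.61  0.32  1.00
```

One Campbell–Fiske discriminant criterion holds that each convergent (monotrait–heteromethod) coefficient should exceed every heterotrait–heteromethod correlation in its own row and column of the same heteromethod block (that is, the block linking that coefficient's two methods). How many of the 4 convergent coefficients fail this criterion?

Convergent coefficients and their comparison sets:
BD (methods 1·2): 0.45 vs {0.31, 0.41, 0.11, 0.18, 0.22, 0.26} → pass.
HL (methods 1·2): 0.47 vs {0.41, 0.31, 0.31, 0.33, 0.49, 0.50} → fail.
SS (methods 1·2): 0.39 vs {0.18, 0.11, 0.33, 0.31, 0.35, 0.26} → pass.
RF (methods 1·2): 0.66 vs {0.26, 0.22, 0.50, 0.49, 0.26, 0.35} → pass.
1 of 4 fail.

1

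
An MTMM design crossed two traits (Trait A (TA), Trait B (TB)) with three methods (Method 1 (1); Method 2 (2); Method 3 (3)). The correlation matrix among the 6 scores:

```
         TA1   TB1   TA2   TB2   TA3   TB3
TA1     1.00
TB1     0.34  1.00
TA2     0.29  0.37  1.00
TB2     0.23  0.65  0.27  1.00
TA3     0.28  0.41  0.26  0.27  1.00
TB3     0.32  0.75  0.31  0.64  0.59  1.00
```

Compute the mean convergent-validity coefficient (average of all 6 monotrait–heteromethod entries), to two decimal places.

0.48

Convergent values: 0.29, 0.28, 0.26, 0.65, 0.75, 0.64; mean = 2.87/6 = 0.48.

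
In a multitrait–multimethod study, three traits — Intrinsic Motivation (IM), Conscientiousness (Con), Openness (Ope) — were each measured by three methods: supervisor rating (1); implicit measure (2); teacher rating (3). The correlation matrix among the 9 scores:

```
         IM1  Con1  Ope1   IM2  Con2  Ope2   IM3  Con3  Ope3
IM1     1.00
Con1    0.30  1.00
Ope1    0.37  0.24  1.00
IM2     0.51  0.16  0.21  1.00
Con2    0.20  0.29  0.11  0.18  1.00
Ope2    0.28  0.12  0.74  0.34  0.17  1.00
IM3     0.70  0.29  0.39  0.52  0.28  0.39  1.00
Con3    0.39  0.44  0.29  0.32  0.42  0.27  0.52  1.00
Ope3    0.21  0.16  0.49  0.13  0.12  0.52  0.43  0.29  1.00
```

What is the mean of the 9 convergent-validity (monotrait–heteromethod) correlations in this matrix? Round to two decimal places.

0.51

Convergent values: 0.51, 0.70, 0.52, 0.29, 0.44, 0.42, 0.74, 0.49, 0.52; mean = 4.63/9 = 0.51.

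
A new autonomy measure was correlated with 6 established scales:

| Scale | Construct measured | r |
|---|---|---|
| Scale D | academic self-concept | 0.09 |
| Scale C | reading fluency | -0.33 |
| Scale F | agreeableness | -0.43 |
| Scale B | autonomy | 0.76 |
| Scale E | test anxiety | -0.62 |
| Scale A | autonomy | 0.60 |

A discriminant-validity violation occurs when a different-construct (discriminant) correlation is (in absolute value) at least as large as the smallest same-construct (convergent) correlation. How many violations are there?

Convergent (same construct = autonomy): Scale B, Scale A.
Smallest convergent = 0.60. Discriminant |r|: 0.09, 0.33, 0.43, 0.62; count ≥ 0.60 → 1.

1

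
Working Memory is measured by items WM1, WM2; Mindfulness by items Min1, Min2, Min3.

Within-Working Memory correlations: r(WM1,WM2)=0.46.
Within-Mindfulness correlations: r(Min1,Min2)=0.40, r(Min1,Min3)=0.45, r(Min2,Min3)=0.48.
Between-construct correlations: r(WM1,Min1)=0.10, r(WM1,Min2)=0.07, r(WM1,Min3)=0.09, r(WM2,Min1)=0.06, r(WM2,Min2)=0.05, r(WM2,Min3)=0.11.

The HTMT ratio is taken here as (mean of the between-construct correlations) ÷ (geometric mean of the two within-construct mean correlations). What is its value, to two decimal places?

Mean between = 0.48/6 = 0.0800.
Mean within-WM = 0.46/1 = 0.4600; mean within-Min = 1.33/3 = 0.4433.
Geometric mean = √(0.4600 × 0.4433) = 0.4516.
HTMT = 0.0800 / 0.4516 = 0.18.

0.18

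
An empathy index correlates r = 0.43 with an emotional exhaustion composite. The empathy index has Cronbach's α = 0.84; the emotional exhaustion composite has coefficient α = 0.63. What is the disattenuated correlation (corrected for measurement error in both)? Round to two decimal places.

r_true = r_obs / √(r_xx · r_yy) = 0.43 / √(0.84 × 0.63) = 0.43 / √0.5292 = 0.43 / 0.7275 ≈ 0.59.

0.59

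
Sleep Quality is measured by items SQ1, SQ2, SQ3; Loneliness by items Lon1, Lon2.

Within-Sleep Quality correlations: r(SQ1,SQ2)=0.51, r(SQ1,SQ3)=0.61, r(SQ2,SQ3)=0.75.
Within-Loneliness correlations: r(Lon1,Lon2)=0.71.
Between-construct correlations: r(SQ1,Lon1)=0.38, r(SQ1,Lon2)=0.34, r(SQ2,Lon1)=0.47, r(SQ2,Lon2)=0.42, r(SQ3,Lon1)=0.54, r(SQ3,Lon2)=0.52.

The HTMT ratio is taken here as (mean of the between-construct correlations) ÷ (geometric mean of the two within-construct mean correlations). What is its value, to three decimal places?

0.669

Mean between = 2.67/6 = 0.4450.
Mean within-SQ = 1.87/3 = 0.6233; mean within-Lon = 0.71/1 = 0.7100.
Geometric mean = √(0.6233 × 0.7100) = 0.6652.
HTMT = 0.4450 / 0.6652 = 0.669.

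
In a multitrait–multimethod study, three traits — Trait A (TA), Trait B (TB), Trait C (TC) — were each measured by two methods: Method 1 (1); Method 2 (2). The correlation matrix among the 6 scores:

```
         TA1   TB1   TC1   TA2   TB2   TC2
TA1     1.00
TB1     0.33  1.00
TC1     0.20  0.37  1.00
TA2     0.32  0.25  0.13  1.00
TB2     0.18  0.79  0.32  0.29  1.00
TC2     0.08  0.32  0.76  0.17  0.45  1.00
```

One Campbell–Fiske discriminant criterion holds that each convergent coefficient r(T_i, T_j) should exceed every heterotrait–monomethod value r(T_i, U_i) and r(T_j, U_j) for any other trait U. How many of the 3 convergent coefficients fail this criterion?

Checking each validity diagonal entry against its comparison values:
TA (methods 1·2): 0.32 vs {0.33, 0.29, 0.20, 0.17} → fail.
TB (methods 1·2): 0.79 vs {0.33, 0.29, 0.37, 0.45} → pass.
TC (methods 1·2): 0.76 vs {0.20, 0.17, 0.37, 0.45} → pass.
1 of 3 fail.

1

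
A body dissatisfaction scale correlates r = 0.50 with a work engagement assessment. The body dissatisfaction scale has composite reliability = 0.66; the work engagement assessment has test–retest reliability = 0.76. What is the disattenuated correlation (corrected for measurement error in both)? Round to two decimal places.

0.71

r_true = r_obs / √(r_xx · r_yy) = 0.50 / √(0.66 × 0.76) = 0.50 / √0.5016 = 0.50 / 0.7082 ≈ 0.71.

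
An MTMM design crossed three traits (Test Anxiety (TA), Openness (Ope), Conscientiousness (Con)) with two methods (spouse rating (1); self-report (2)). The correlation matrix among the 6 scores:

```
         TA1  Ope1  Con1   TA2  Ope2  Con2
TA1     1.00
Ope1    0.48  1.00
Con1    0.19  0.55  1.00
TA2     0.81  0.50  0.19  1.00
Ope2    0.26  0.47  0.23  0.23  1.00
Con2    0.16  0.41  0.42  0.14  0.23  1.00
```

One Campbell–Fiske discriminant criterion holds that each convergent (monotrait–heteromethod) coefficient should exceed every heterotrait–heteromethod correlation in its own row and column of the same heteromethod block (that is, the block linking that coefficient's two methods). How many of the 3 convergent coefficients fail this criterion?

1

Convergent coefficients and their comparison sets:
TA (methods 1·2): 0.81 vs {0.26, 0.50, 0.16, 0.19} → pass.
Ope (methods 1·2): 0.47 vs {0.50, 0.26, 0.41, 0.23} → fail.
Con (methods 1·2): 0.42 vs {0.19, 0.16, 0.23, 0.41} → pass.
1 of 3 fail.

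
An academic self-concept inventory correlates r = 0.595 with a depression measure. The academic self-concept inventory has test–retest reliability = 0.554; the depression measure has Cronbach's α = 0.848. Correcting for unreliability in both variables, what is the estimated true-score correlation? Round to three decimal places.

0.868

r_true = r_obs / √(r_xx · r_yy) = 0.595 / √(0.554 × 0.848) = 0.595 / √0.469792 = 0.595 / 0.6854 ≈ 0.868.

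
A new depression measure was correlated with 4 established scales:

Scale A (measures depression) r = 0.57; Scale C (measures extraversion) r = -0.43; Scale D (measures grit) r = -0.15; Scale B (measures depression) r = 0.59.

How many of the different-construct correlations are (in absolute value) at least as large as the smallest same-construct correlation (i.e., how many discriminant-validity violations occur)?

0

Convergent (same construct = depression): Scale A, Scale B.
Smallest convergent = 0.57. Discriminant |r|: 0.43, 0.15; count ≥ 0.57 → 0.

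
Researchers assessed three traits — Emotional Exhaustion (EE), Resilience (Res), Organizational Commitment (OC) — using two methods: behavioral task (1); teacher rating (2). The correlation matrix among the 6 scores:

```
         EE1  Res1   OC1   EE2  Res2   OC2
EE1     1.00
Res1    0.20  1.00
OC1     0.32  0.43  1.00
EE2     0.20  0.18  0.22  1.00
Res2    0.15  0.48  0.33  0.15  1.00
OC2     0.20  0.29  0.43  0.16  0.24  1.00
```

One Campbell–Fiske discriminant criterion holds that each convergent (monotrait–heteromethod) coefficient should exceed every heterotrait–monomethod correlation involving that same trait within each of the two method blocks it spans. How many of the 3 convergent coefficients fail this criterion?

2

Each convergent coefficient versus the relevant comparison correlations:
EE (methods 1·2): 0.20 vs {0.20, 0.15, 0.32, 0.16} → fail.
Res (methods 1·2): 0.48 vs {0.20, 0.15, 0.43, 0.24} → pass.
OC (methods 1·2): 0.43 vs {0.32, 0.16, 0.43, 0.24} → fail.
2 of 3 fail.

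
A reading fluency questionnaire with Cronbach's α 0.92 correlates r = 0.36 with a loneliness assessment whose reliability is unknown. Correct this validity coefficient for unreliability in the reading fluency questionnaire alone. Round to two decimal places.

0.38

Single correction: r_c = r_obs / √r_xx = 0.36 / √0.92 = 0.36 / 0.9592 ≈ 0.38.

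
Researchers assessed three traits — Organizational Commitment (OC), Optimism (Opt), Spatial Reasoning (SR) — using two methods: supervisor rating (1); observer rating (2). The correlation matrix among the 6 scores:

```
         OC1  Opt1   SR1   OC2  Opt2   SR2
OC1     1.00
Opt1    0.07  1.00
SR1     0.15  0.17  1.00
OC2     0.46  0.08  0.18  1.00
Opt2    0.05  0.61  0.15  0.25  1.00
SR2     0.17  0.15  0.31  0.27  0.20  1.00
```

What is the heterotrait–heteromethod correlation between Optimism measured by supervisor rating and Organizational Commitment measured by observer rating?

Different traits and methods: r(Opt1, OC2) = 0.08.

0.08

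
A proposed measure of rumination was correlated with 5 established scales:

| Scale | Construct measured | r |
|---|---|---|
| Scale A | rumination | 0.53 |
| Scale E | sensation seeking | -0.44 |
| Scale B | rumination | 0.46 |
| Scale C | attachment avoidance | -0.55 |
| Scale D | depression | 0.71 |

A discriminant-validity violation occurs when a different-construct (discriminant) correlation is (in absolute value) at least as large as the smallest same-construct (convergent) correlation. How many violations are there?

2

Convergent (same construct = rumination): Scale A, Scale B.
Smallest convergent = 0.46. Discriminant |r|: 0.44, 0.55, 0.71; count ≥ 0.46 → 2.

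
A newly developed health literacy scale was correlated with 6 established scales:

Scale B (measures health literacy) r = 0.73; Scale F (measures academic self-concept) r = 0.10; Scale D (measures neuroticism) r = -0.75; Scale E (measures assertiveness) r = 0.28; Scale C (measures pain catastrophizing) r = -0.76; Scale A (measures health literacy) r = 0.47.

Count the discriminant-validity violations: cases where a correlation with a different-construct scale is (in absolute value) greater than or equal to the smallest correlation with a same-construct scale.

2

Convergent (same construct = health literacy): Scale B, Scale A.
Smallest convergent = 0.47. Discriminant |r|: 0.10, 0.75, 0.28, 0.76; count ≥ 0.47 → 2.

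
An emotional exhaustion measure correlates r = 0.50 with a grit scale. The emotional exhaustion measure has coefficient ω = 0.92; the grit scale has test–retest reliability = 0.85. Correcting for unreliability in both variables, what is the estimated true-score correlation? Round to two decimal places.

0.57

r_true = r_obs / √(r_xx · r_yy) = 0.50 / √(0.92 × 0.85) = 0.50 / √0.7820 = 0.50 / 0.8843 ≈ 0.57.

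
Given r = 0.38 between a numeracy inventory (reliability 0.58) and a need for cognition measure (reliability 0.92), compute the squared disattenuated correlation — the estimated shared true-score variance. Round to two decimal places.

0.27

Disattenuated r = 0.38 / √(0.58 × 0.92) = 0.38 / 0.7305 = 0.5202.
Shared true-score variance = 0.5202² = 0.2706 ≈ 0.27.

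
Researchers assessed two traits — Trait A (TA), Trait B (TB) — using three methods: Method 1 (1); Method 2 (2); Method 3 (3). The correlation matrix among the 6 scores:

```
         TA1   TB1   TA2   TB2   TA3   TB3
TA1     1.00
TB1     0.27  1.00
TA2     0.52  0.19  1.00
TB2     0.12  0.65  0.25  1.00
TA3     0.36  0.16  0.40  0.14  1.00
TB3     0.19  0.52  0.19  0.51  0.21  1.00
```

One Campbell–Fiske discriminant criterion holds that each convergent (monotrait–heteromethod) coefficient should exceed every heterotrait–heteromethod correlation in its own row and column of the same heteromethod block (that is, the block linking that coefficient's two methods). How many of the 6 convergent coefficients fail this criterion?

0

Checking each validity diagonal entry against its comparison values:
TA (methods 1·2): 0.52 vs {0.12, 0.19} → pass.
TA (methods 1·3): 0.36 vs {0.19, 0.16} → pass.
TA (methods 2·3): 0.40 vs {0.19, 0.14} → pass.
TB (methods 1·2): 0.65 vs {0.19, 0.12} → pass.
TB (methods 1·3): 0.52 vs {0.16, 0.19} → pass.
TB (methods 2·3): 0.51 vs {0.14, 0.19} → pass.
0 of 6 fail.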